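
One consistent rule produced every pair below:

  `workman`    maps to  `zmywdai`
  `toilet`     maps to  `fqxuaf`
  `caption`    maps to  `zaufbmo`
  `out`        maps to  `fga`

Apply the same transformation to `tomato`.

The output letters match the input read backwards, each shifted +12: workman reversed is namkrow. Two steps: reverse the string, then apply a Caesar shift of +12.
For tomato: reverse → otamot; then shift: o+12=a, t+12=f, a+12=m, m+12=y, o+12=a, t+12=f.

afmyaf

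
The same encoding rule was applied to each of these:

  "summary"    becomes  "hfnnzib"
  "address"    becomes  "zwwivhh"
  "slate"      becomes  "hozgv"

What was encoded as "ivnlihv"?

remorse

Each pair mirrors across the alphabet (s↔h, u↔f, m↔n): positions sum to 25. Each letter is replaced by its mirror in the alphabet: a↔z, b↔y, c↔x, and so on (the Atbash cipher).
Reversing it on ivnlihv: i↔r, v↔e, n↔m, l↔o, i↔r, h↔s, v↔e.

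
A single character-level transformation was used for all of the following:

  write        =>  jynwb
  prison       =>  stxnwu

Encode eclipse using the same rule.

The output letters match the input read backwards, each shifted +5: write reversed is etirw. Read the word backwards and shift each letter +5.
Applying it to eclipse: reverse → espilce; then shift: e+5=j, s+5=x, p+5=u, i+5=n, l+5=q, c+5=h, e+5=j.

jxunqhj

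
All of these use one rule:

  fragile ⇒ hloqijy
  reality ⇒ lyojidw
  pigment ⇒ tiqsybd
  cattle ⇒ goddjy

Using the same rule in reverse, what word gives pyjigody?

delicate

Treating letters as 0–25, the rule is x ↦ 9x + 14 (mod 26).
Decoding pyjigody: p(15)→3·(15−14)≡3=d; y(24)→3·(24−14)≡4=e; j(9)→3·(9−14)≡11=l; i(8)→3·(8−14)≡8=i; g(6)→3·(6−14)≡2=c; o(14)→3·(14−14)≡0=a; d(3)→3·(3−14)≡19=t; y(24)→3·(24−14)≡4=e (all mod 26).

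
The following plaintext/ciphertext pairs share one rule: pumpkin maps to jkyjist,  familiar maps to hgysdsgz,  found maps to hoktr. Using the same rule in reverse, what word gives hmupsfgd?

p(15)→j(9) and u(20)→k(10) fit y≡21x+6 (mod 26); the inverse of 21 mod 26 is 5. This is an affine cipher: with a=0,…,z=25, each position x becomes (21x+6) mod 26.
Decoding hmupsfgd: h(7)→5·(7−6)≡5=f; m(12)→5·(12−6)≡4=e; u(20)→5·(20−6)≡18=s; p(15)→5·(15−6)≡19=t; s(18)→5·(18−6)≡8=i; f(5)→5·(5−6)≡21=v; g(6)→5·(6−6)≡0=a; d(3)→5·(3−6)≡11=l (all mod 26).

festival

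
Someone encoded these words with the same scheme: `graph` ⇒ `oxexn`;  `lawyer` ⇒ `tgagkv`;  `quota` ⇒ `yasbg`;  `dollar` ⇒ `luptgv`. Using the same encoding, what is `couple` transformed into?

kuyxri

It's a Vigenère-style cipher with numeric key [8,6,4]: position i shifts by key[i mod 3].
On couple: c+8=k, o+6=u, u+4=y, p+8=x, l+6=r, e+4=i.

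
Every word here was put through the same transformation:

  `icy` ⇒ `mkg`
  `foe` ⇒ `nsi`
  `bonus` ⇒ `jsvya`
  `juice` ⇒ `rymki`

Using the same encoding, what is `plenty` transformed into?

xtivbg

The shift depends on letter class: consonant c→k is +8, but vowel i→m is +4. Vowels shift forward by 4 and consonants shift forward by 8.
On plenty: p(cons)+8=x, l(cons)+8=t, e(vowel)+4=i, n(cons)+8=v, t(cons)+8=b, y(cons)+8=g.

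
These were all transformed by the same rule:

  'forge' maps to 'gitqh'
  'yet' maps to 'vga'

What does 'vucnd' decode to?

Read the word backwards and shift each letter +2.
Decoding vucnd: shift back: v−2=t, u−2=s, c−2=a, n−2=l, d−2=b → tsalb; then reverse → blast.

blast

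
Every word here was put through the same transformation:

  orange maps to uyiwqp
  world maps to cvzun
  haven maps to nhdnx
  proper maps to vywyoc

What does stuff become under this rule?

In orange: o→u is +6, r→y is +7, a→i is +8, n→w is +9 — the shift increases by 1 each position. Each letter shifts forward by (position + 6), i.e. 6, 7, 8, … — the shift grows by one for each successive letter.
For stuff: s+6=y, t+7=a, u+8=c, f+9=o, f+10=p.

yacop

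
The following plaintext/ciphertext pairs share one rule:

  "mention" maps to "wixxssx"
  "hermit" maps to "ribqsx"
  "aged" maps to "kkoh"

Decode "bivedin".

related

Shifts by position in mention: pos 0: m→w (+10), pos 1: e→i (+4), pos 2: n→x (+10), pos 3: t→x (+4) — repeating every 2. The shifts repeat in a cycle of length 2: positions 0,1,… shift by +10, +4, then the pattern repeats.
Undoing it on bivedin: b−10=r, i−4=e, v−10=l, e−4=a, d−10=t, i−4=e, n−10=d.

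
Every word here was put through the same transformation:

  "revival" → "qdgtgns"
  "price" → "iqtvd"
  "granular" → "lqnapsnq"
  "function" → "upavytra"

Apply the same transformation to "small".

This is an affine cipher: with a=0,…,z=25, each position x becomes (17x+13) mod 26.
On small: s(18)→17·18+13≡7=h; m(12)→17·12+13≡9=j; a(0)→17·0+13≡13=n; l(11)→17·11+13≡18=s; l(11)→17·11+13≡18=s (all mod 26).

hjnss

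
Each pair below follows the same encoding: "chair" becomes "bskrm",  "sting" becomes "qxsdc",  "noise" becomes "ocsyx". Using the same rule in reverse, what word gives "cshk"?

The output letters match the input read backwards, each shifted +10: chair reversed is riahc. The word is reversed, then every letter is shifted forward by 10.
Undoing it on cshk: shift back: c−10=s, s−10=i, h−10=x, k−10=a → sixa; then reverse → axis.

axis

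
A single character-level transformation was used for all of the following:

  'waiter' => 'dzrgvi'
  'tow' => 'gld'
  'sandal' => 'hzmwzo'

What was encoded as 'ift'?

rug

This is the alphabet-reversal cipher (Atbash): a becomes z, b becomes y, etc.
Reversing it on ift: i↔r, f↔u, t↔g.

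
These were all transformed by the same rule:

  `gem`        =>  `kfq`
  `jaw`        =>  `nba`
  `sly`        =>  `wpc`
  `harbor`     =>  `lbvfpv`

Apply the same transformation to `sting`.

The shift depends on letter class: consonant g→k is +4, but vowel e→f is +1. The rule splits by letter class: vowels +1, consonants +4.
Applying it to sting: s(cons)+4=w, t(cons)+4=x, i(vowel)+1=j, n(cons)+4=r, g(cons)+4=k.

wxjrk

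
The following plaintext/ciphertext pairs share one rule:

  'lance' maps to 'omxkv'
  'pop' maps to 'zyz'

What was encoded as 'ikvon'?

delay

Read the word backwards and shift each letter +10.
Reversing it on ikvon: shift back: i−10=y, k−10=a, v−10=l, o−10=e, n−10=d → yaled; then reverse → delay.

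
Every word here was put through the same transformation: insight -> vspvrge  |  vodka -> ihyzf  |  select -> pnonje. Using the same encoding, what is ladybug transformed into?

ofybutr

i(8)→v(21) and n(13)→s(18) fit y≡15x+5 (mod 26); the inverse of 15 mod 26 is 7. Each letter's alphabet position (a=0..z=25) is mapped through 15·x+5 mod 26 — an affine cipher.
Applying it to ladybug: l(11)→15·11+5≡14=o; a(0)→15·0+5≡5=f; d(3)→15·3+5≡24=y; y(24)→15·24+5≡1=b; b(1)→15·1+5≡20=u; u(20)→15·20+5≡19=t; g(6)→15·6+5≡17=r (all mod 26).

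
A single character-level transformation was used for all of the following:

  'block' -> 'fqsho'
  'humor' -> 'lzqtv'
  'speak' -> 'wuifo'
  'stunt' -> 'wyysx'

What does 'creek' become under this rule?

Shifts by position in block: pos 0: b→f (+4), pos 1: l→q (+5), pos 2: o→s (+4), pos 3: c→h (+5) — repeating every 2. A repeating key of period 2 is used — shifts +4, +5 over and over.
For creek: c+4=g, r+5=w, e+4=i, e+5=j, k+4=o.

gwijo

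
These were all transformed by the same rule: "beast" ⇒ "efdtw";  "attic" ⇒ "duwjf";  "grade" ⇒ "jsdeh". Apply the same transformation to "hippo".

kjsqr

Shifts by position in beast: pos 0: b→e (+3), pos 1: e→f (+1), pos 2: a→d (+3), pos 3: s→t (+1) — repeating every 2. It's a Vigenère-style cipher with numeric key [3,1]: position i shifts by key[i mod 2].
Applying it to hippo: h+3=k, i+1=j, p+3=s, p+1=q, o+3=r.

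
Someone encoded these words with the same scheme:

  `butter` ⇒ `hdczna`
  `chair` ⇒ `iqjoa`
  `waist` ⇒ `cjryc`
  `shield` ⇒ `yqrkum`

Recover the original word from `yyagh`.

spray

Shifts by position in butter: pos 0: b→h (+6), pos 1: u→d (+9), pos 2: t→c (+9), pos 3: t→z (+6), pos 4: e→n (+9), pos 5: r→a (+9) — repeating every 3. It's a Vigenère-style cipher with numeric key [6,9,9]: position i shifts by key[i mod 3].
Reversing it on yyagh: y−6=s, y−9=p, a−9=r, g−6=a, h−9=y.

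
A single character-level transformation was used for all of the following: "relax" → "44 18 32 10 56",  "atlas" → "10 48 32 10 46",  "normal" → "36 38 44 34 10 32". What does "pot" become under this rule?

40 38 48

r(#18)→44 and e(#5)→18: differences scale by 2, so n = 2·pos + 8. Each letter becomes 2×(its alphabet position, a=1..z=26) + 8.
For pot: p=16→40, o=15→38, t=20→48.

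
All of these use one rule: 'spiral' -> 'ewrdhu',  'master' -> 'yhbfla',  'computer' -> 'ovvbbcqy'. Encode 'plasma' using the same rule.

Shifts by position in spiral: pos 0: s→e (+12), pos 1: p→w (+7), pos 2: i→r (+9), pos 3: r→d (+12), pos 4: a→h (+7), pos 5: l→u (+9) — repeating every 3. The shifts repeat in a cycle of length 3: positions 0,1,… shift by +12, +7, +9, then the pattern repeats.
On plasma: p+12=b, l+7=s, a+9=j, s+12=e, m+7=t, a+9=j.

bsjetj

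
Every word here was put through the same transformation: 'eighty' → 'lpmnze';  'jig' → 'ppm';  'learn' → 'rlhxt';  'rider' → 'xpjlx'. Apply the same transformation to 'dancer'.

jhtilx

The shift depends on letter class: consonant g→m is +6, but vowel e→l is +7. The rule splits by letter class: vowels +7, consonants +6.
For dancer: d(cons)+6=j, a(vowel)+7=h, n(cons)+6=t, c(cons)+6=i, e(vowel)+7=l, r(cons)+6=x.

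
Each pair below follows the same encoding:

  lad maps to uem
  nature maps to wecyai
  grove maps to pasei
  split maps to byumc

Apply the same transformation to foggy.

The shift depends on letter class: consonant l→u is +9, but vowel a→e is +4. The rule splits by letter class: vowels +4, consonants +9.
On foggy: f(cons)+9=o, o(vowel)+4=s, g(cons)+9=p, g(cons)+9=p, y(cons)+9=h.

ospph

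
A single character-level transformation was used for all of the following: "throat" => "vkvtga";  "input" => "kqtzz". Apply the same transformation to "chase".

Each letter shifts forward by (position + 2), i.e. 2, 3, 4, … — the shift grows by one for each successive letter.
For chase: c+2=e, h+3=k, a+4=e, s+5=x, e+6=k.

ekexk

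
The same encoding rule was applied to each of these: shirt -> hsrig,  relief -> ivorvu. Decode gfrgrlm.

Each pair mirrors across the alphabet (s↔h, h↔s, i↔r): positions sum to 25. This is the alphabet-reversal cipher (Atbash): a becomes z, b becomes y, etc.
Decoding gfrgrlm: g↔t, f↔u, r↔i, g↔t, r↔i, l↔o, m↔n.

tuition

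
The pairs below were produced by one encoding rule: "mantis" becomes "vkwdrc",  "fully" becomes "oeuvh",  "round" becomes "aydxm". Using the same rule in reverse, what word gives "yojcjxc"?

peasant

The shifts repeat in a cycle of length 2: positions 0,1,… shift by +9, +10, then the pattern repeats.
Decoding yojcjxc: y−9=p, o−10=e, j−9=a, c−10=s, j−9=a, x−10=n, c−9=t.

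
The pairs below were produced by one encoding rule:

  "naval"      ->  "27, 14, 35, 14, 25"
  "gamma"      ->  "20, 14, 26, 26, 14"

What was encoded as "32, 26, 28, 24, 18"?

smoke

Each letter is replaced by its alphabet position (a=1..z=26) + 13.
Undoing it on 32, 26, 28, 24, 18: 32→(32−13)÷1=19=s, 26→(26−13)÷1=13=m, 28→(28−13)÷1=15=o, 24→(24−13)÷1=11=k, 18→(18−13)÷1=5=e.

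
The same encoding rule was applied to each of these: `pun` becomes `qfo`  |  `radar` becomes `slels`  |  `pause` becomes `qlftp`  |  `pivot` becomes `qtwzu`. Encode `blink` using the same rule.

cmtol

The shift depends on letter class: consonant p→q is +1, but vowel u→f is +11. The rule splits by letter class: vowels +11, consonants +1.
Applying it to blink: b(cons)+1=c, l(cons)+1=m, i(vowel)+11=t, n(cons)+1=o, k(cons)+1=l.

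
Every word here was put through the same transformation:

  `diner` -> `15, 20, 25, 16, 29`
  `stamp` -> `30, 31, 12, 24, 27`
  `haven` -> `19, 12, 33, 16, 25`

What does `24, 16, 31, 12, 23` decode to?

metal

d is letter #4 and maps to 15: an offset of 11. Letters become their 1-based position plus 11 (so a→12, b→13, …).
Undoing it on 24, 16, 31, 12, 23: 24→(24−11)÷1=13=m, 16→(16−11)÷1=5=e, 31→(31−11)÷1=20=t, 12→(12−11)÷1=1=a, 23→(23−11)÷1=12=l.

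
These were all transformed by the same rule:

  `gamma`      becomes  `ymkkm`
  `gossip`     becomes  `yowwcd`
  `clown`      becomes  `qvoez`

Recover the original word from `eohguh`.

This is an affine cipher: with a=0,…,z=25, each position x becomes (15x+12) mod 26.
Reversing it on eohguh: e(4)→7·(4−12)≡22=w; o(14)→7·(14−12)≡14=o; h(7)→7·(7−12)≡17=r; g(6)→7·(6−12)≡10=k; u(20)→7·(20−12)≡4=e; h(7)→7·(7−12)≡17=r (all mod 26).

worker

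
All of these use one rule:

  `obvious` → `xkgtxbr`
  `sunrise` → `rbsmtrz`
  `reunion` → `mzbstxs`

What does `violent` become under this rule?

o(14)→x(23) and b(1)→k(10) fit y≡5x+5 (mod 26); the inverse of 5 mod 26 is 21. Treating letters as 0–25, the rule is x ↦ 5x + 5 (mod 26).
Applying it to violent: v(21)→5·21+5≡6=g; i(8)→5·8+5≡19=t; o(14)→5·14+5≡23=x; l(11)→5·11+5≡8=i; e(4)→5·4+5≡25=z; n(13)→5·13+5≡18=s; t(19)→5·19+5≡22=w (all mod 26).

gtxizsw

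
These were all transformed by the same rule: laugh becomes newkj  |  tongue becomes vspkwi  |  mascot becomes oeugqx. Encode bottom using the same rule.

dsvxqq

Shifts by position in laugh: pos 0: l→n (+2), pos 1: a→e (+4), pos 2: u→w (+2), pos 3: g→k (+4) — repeating every 2. It's a Vigenère-style cipher with numeric key [2,4]: position i shifts by key[i mod 2].
On bottom: b+2=d, o+4=s, t+2=v, t+4=x, o+2=q, m+4=q.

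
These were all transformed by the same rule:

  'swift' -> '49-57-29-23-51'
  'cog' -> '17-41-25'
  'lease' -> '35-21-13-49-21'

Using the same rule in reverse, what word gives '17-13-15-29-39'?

cabin

The formula is n = 2×(alphabet index, a=1) + 11.
Decoding 17-13-15-29-39: 17→(17−11)÷2=3=c, 13→(13−11)÷2=1=a, 15→(15−11)÷2=2=b, 29→(29−11)÷2=9=i, 39→(39−11)÷2=14=n.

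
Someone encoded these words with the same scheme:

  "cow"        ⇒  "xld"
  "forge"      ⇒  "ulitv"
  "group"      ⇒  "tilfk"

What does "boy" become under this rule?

ylb

Letters are reflected about the middle of the alphabet (position → 25−position): Atbash.
Applying it to boy: b↔y, o↔l, y↔b.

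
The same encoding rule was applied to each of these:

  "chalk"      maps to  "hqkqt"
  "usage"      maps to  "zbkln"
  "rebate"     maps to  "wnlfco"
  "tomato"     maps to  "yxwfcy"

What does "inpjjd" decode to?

A repeating key of period 3 is used — shifts +5, +9, +10 over and over.
Undoing it on inpjjd: i−5=d, n−9=e, p−10=f, j−5=e, j−9=a, d−10=t.

defeat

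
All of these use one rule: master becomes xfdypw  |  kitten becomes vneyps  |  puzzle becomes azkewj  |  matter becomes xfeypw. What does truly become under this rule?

Shifts by position in master: pos 0: m→x (+11), pos 1: a→f (+5), pos 2: s→d (+11), pos 3: t→y (+5) — repeating every 2. It's a Vigenère-style cipher with numeric key [11,5]: position i shifts by key[i mod 2].
On truly: t+11=e, r+5=w, u+11=f, l+5=q, y+11=j.

ewfqj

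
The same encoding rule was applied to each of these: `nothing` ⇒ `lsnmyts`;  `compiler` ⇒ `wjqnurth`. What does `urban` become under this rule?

sfgwz

Read the word backwards and shift each letter +5.
On urban: reverse → nabru; then shift: n+5=s, a+5=f, b+5=g, r+5=w, u+5=z.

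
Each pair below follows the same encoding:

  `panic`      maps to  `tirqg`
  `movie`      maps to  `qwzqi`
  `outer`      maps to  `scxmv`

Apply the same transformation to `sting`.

Shifts by position in panic: pos 0: p→t (+4), pos 1: a→i (+8), pos 2: n→r (+4), pos 3: i→q (+8) — repeating every 2. The shifts repeat in a cycle of length 2: positions 0,1,… shift by +4, +8, then the pattern repeats.
For sting: s+4=w, t+8=b, i+4=m, n+8=v, g+4=k.

wbmvk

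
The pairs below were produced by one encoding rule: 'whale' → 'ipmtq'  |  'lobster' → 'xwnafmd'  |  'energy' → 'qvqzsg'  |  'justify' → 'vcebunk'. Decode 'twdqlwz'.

Shifts by position in whale: pos 0: w→i (+12), pos 1: h→p (+8), pos 2: a→m (+12), pos 3: l→t (+8) — repeating every 2. The shifts repeat in a cycle of length 2: positions 0,1,… shift by +12, +8, then the pattern repeats.
Undoing it on twdqlwz: t−12=h, w−8=o, d−12=r, q−8=i, l−12=z, w−8=o, z−12=n.

horizon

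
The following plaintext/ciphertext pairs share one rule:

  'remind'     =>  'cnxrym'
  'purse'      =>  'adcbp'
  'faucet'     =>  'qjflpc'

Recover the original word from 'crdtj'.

risky

Shifts by position in remind: pos 0: r→c (+11), pos 1: e→n (+9), pos 2: m→x (+11), pos 3: i→r (+9) — repeating every 2. It's a Vigenère-style cipher with numeric key [11,9]: position i shifts by key[i mod 2].
Reversing it on crdtj: c−11=r, r−9=i, d−11=s, t−9=k, j−11=y.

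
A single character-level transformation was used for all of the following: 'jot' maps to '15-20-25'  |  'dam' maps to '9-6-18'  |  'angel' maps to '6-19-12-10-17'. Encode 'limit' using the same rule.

j is letter #10 and maps to 15: an offset of 5. Each letter is replaced by its alphabet position (a=1..z=26) + 5.
For limit: l=12→17, i=9→14, m=13→18, i=9→14, t=20→25.

17-14-18-14-25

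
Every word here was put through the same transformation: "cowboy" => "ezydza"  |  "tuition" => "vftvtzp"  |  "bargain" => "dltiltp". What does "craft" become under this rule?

The shift depends on letter class: consonant c→e is +2, but vowel o→z is +11. Vowels shift forward by 11 and consonants shift forward by 2.
For craft: c(cons)+2=e, r(cons)+2=t, a(vowel)+11=l, f(cons)+2=h, t(cons)+2=v.

etlhv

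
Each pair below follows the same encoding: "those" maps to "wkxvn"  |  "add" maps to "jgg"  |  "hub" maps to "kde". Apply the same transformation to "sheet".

The shift depends on letter class: consonant t→w is +3, but vowel o→x is +9. Vowels shift forward by 9 and consonants shift forward by 3.
Applying it to sheet: s(cons)+3=v, h(cons)+3=k, e(vowel)+9=n, e(vowel)+9=n, t(cons)+3=w.

vknnw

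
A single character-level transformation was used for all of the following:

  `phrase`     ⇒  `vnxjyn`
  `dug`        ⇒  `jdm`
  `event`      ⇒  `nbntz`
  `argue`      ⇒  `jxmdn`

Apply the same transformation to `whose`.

The shift depends on letter class: consonant p→v is +6, but vowel a→j is +9. Two shifts are in play — +9 for a/e/i/o/u, +6 for every other letter.
On whose: w(cons)+6=c, h(cons)+6=n, o(vowel)+9=x, s(cons)+6=y, e(vowel)+9=n.

cnxyn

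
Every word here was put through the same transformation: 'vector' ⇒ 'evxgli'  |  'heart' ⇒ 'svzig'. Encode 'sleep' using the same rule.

hovvk

Each pair mirrors across the alphabet (v↔e, e↔v, c↔x): positions sum to 25. Each letter is replaced by its mirror in the alphabet: a↔z, b↔y, c↔x, and so on (the Atbash cipher).
For sleep: s↔h, l↔o, e↔v, e↔v, p↔k.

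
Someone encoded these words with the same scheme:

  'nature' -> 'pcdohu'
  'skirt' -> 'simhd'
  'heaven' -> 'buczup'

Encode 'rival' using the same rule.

hmzct

n(13)→p(15) and a(0)→c(2) fit y≡11x+2 (mod 26); the inverse of 11 mod 26 is 19. Treating letters as 0–25, the rule is x ↦ 11x + 2 (mod 26).
For rival: r(17)→11·17+2≡7=h; i(8)→11·8+2≡12=m; v(21)→11·21+2≡25=z; a(0)→11·0+2≡2=c; l(11)→11·11+2≡19=t (all mod 26).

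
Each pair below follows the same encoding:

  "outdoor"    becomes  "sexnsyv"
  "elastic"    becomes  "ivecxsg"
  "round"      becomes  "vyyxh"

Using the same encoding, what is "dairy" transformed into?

The shifts repeat in a cycle of length 2: positions 0,1,… shift by +4, +10, then the pattern repeats.
For dairy: d+4=h, a+10=k, i+4=m, r+10=b, y+4=c.

hkmbc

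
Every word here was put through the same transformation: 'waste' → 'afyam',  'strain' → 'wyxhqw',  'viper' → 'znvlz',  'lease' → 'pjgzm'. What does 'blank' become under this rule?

In waste: w→a is +4, a→f is +5, s→y is +6, t→a is +7 — the shift increases by 1 each position. Each letter shifts forward by (position + 4), i.e. 4, 5, 6, … — the shift grows by one for each successive letter.
For blank: b+4=f, l+5=q, a+6=g, n+7=u, k+8=s.

fqgus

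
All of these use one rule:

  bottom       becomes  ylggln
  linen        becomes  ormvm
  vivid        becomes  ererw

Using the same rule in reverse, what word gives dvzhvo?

weasel

Each pair mirrors across the alphabet (b↔y, o↔l, t↔g): positions sum to 25. This is the alphabet-reversal cipher (Atbash): a becomes z, b becomes y, etc.
Decoding dvzhvo: d↔w, v↔e, z↔a, h↔s, v↔e, o↔l.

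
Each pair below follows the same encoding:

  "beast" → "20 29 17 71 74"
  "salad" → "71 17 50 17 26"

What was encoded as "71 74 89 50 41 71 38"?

b(#2)→20 and e(#5)→29: differences scale by 3, so n = 3·pos + 14. The formula is n = 3×(alphabet index, a=1) + 14.
Reversing it on 71 74 89 50 41 71 38: 71→(71−14)÷3=19=s, 74→(74−14)÷3=20=t, 89→(89−14)÷3=25=y, 50→(50−14)÷3=12=l, 41→(41−14)÷3=9=i, 71→(71−14)÷3=19=s, 38→(38−14)÷3=8=h.

stylish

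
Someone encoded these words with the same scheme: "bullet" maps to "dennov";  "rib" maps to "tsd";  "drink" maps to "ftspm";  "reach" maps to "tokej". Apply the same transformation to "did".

The shift depends on letter class: consonant b→d is +2, but vowel u→e is +10. Two shifts are in play — +10 for a/e/i/o/u, +2 for every other letter.
For did: d(cons)+2=f, i(vowel)+10=s, d(cons)+2=f.

fsf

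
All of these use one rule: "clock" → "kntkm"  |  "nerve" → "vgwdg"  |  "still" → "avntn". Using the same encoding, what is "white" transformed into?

Shifts by position in clock: pos 0: c→k (+8), pos 1: l→n (+2), pos 2: o→t (+5), pos 3: c→k (+8), pos 4: k→m (+2) — repeating every 3. The shifts repeat in a cycle of length 3: positions 0,1,… shift by +8, +2, +5, then the pattern repeats.
On white: w+8=e, h+2=j, i+5=n, t+8=b, e+2=g.

ejnbg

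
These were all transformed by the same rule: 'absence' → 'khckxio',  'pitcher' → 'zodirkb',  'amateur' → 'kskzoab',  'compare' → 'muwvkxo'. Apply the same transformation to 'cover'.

A repeating key of period 2 is used — shifts +10, +6 over and over.
Applying it to cover: c+10=m, o+6=u, v+10=f, e+6=k, r+10=b.

mufkb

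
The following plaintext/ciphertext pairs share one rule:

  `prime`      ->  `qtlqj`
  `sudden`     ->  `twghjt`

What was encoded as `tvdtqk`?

staple

In prime: p→q is +1, r→t is +2, i→l is +3, m→q is +4 — the shift increases by 1 each position. Letter i (0-indexed) is shifted by i+1, so successive shifts are 1, 2, 3, ….
Reversing it on tvdtqk: t−1=s, v−2=t, d−3=a, t−4=p, q−5=l, k−6=e.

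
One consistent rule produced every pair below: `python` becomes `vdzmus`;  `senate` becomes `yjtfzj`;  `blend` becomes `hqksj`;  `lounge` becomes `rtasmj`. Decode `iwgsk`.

crane

Shifts by position in python: pos 0: p→v (+6), pos 1: y→d (+5), pos 2: t→z (+6), pos 3: h→m (+5) — repeating every 2. It's a Vigenère-style cipher with numeric key [6,5]: position i shifts by key[i mod 2].
Undoing it on iwgsk: i−6=c, w−5=r, g−6=a, s−5=n, k−6=e.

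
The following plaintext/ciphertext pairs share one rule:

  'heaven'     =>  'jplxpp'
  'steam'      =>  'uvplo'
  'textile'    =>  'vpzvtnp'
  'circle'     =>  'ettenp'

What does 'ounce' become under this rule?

zfpep

Two shifts are in play — +11 for a/e/i/o/u, +2 for every other letter.
On ounce: o(vowel)+11=z, u(vowel)+11=f, n(cons)+2=p, c(cons)+2=e, e(vowel)+11=p.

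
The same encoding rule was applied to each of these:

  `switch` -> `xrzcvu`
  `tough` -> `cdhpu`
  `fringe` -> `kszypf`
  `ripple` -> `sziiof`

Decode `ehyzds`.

s(18)→x(23) and w(22)→r(17) fit y≡5x+11 (mod 26); the inverse of 5 mod 26 is 21. Treating letters as 0–25, the rule is x ↦ 5x + 11 (mod 26).
Undoing it on ehyzds: e(4)→21·(4−11)≡9=j; h(7)→21·(7−11)≡20=u; y(24)→21·(24−11)≡13=n; z(25)→21·(25−11)≡8=i; d(3)→21·(3−11)≡14=o; s(18)→21·(18−11)≡17=r (all mod 26).

junior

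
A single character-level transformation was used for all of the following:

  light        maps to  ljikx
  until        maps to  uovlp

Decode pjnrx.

In light: l→l is +0, i→j is +1, g→i is +2, h→k is +3 — the shift increases by 1 each position. The shift increases by 1 at each position, starting from +0: 0, 1, 2, ….
Reversing it on pjnrx: p−0=p, j−1=i, n−2=l, r−3=o, x−4=t.

pilot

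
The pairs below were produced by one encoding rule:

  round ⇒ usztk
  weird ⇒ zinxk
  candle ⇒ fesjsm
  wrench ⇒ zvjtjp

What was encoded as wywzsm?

In round: r→u is +3, o→s is +4, u→z is +5, n→t is +6 — the shift increases by 1 each position. Each letter shifts forward by (position + 3), i.e. 3, 4, 5, … — the shift grows by one for each successive letter.
Undoing it on wywzsm: w−3=t, y−4=u, w−5=r, z−6=t, s−7=l, m−8=e.

turtle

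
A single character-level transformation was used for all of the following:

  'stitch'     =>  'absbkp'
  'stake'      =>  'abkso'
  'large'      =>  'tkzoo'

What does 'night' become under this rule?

The shift depends on letter class: consonant s→a is +8, but vowel i→s is +10. The rule splits by letter class: vowels +10, consonants +8.
Applying it to night: n(cons)+8=v, i(vowel)+10=s, g(cons)+8=o, h(cons)+8=p, t(cons)+8=b.

vsopb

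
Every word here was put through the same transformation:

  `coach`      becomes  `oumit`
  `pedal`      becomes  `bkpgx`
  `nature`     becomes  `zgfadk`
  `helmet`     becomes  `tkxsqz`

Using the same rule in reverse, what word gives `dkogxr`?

recall

Shifts by position in coach: pos 0: c→o (+12), pos 1: o→u (+6), pos 2: a→m (+12), pos 3: c→i (+6) — repeating every 2. The shifts repeat in a cycle of length 2: positions 0,1,… shift by +12, +6, then the pattern repeats.
Reversing it on dkogxr: d−12=r, k−6=e, o−12=c, g−6=a, x−12=l, r−6=l.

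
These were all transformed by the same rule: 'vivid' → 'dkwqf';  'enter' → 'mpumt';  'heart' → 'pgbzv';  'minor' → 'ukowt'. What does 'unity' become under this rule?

Shifts by position in vivid: pos 0: v→d (+8), pos 1: i→k (+2), pos 2: v→w (+1), pos 3: i→q (+8), pos 4: d→f (+2) — repeating every 3. A repeating key of period 3 is used — shifts +8, +2, +1 over and over.
On unity: u+8=c, n+2=p, i+1=j, t+8=b, y+2=a.

cpjba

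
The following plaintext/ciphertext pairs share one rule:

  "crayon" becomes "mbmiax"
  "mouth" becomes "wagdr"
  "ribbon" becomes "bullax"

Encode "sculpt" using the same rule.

cmgvzd

The shift depends on letter class: consonant c→m is +10, but vowel a→m is +12. Vowels shift forward by 12 and consonants shift forward by 10.
For sculpt: s(cons)+10=c, c(cons)+10=m, u(vowel)+12=g, l(cons)+10=v, p(cons)+10=z, t(cons)+10=d.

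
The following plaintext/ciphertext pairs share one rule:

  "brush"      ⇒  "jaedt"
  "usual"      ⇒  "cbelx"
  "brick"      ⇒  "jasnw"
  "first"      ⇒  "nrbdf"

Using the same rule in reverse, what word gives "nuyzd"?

In brush: b→j is +8, r→a is +9, u→e is +10, s→d is +11 — the shift increases by 1 each position. Letter i (0-indexed) is shifted by i+8, so successive shifts are 8, 9, 10, ….
Undoing it on nuyzd: n−8=f, u−9=l, y−10=o, z−11=o, d−12=r.

floor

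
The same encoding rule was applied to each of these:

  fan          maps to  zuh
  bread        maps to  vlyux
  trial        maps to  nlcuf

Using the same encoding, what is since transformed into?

mchwy

Each letter is shifted forward by 20 in the alphabet (a Caesar shift of +20).
On since: s+20=m, i+20=c, n+20=h, c+20=w, e+20=y.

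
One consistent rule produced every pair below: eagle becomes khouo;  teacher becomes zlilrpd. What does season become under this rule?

ylibyy

Letter i (0-indexed) is shifted by i+6, so successive shifts are 6, 7, 8, ….
Applying it to season: s+6=y, e+7=l, a+8=i, s+9=b, o+10=y, n+11=y.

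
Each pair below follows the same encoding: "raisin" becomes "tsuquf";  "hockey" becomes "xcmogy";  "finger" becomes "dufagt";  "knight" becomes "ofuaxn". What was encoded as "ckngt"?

r(17)→t(19) and a(0)→s(18) fit y≡23x+18 (mod 26); the inverse of 23 mod 26 is 17. Each letter's alphabet position (a=0..z=25) is mapped through 23·x+18 mod 26 — an affine cipher.
Decoding ckngt: c(2)→17·(2−18)≡14=o; k(10)→17·(10−18)≡20=u; n(13)→17·(13−18)≡19=t; g(6)→17·(6−18)≡4=e; t(19)→17·(19−18)≡17=r (all mod 26).

outer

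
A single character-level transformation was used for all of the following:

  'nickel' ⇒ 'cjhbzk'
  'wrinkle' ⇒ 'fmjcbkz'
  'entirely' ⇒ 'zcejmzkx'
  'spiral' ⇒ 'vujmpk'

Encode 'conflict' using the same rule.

This is an affine cipher: with a=0,…,z=25, each position x becomes (9x+15) mod 26.
For conflict: c(2)→9·2+15≡7=h; o(14)→9·14+15≡11=l; n(13)→9·13+15≡2=c; f(5)→9·5+15≡8=i; l(11)→9·11+15≡10=k; i(8)→9·8+15≡9=j; c(2)→9·2+15≡7=h; t(19)→9·19+15≡4=e (all mod 26).

hlcikjhe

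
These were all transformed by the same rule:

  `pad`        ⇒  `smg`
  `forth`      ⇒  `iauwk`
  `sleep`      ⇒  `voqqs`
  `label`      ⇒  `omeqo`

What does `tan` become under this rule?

wmq

The rule splits by letter class: vowels +12, consonants +3.
On tan: t(cons)+3=w, a(vowel)+12=m, n(cons)+3=q.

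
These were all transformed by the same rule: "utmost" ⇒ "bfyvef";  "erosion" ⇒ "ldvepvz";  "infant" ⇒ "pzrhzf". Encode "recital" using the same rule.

dlopfhx

The shift depends on letter class: consonant t→f is +12, but vowel u→b is +7. Vowels shift forward by 7 and consonants shift forward by 12.
For recital: r(cons)+12=d, e(vowel)+7=l, c(cons)+12=o, i(vowel)+7=p, t(cons)+12=f, a(vowel)+7=h, l(cons)+12=x.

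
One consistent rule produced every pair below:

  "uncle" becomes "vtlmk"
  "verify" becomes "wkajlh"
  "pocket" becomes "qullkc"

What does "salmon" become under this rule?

tgunuw

Shifts by position in uncle: pos 0: u→v (+1), pos 1: n→t (+6), pos 2: c→l (+9), pos 3: l→m (+1), pos 4: e→k (+6) — repeating every 3. The shifts repeat in a cycle of length 3: positions 0,1,… shift by +1, +6, +9, then the pattern repeats.
Applying it to salmon: s+1=t, a+6=g, l+9=u, m+1=n, o+6=u, n+9=w.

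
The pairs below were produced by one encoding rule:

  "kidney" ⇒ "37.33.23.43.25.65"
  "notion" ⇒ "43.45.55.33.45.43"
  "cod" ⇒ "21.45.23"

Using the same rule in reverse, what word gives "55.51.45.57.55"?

trout

k(#11)→37 and i(#9)→33: differences scale by 2, so n = 2·pos + 15. Each letter becomes 2×(its alphabet position, a=1..z=26) + 15.
Decoding 55.51.45.57.55: 55→(55−15)÷2=20=t, 51→(51−15)÷2=18=r, 45→(45−15)÷2=15=o, 57→(57−15)÷2=21=u, 55→(55−15)÷2=20=t.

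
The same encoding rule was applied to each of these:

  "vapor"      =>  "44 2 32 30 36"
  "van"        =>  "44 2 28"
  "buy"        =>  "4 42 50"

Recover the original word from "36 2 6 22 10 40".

racket

v(#22)→44 and a(#1)→2: differences scale by 2, so n = 2·pos + 0. Each letter becomes 2×(its alphabet position, a=1..z=26).
Reversing it on 36 2 6 22 10 40: 36→(36−0)÷2=18=r, 2→(2−0)÷2=1=a, 6→(6−0)÷2=3=c, 22→(22−0)÷2=11=k, 10→(10−0)÷2=5=e, 40→(40−0)÷2=20=t.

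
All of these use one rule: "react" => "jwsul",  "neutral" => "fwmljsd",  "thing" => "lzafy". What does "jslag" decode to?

ratio

This is a Caesar cipher with shift 18.
Decoding jslag: j−18=r, s−18=a, l−18=t, a−18=i, g−18=o.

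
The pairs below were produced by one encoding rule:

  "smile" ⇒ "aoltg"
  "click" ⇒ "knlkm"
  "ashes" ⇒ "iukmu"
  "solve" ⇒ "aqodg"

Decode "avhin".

steal

The shifts repeat in a cycle of length 3: positions 0,1,… shift by +8, +2, +3, then the pattern repeats.
Decoding avhin: a−8=s, v−2=t, h−3=e, i−8=a, n−2=l.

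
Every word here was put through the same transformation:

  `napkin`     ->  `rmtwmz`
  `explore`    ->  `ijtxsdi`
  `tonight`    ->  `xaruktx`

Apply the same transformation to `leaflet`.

pqerpqx

Shifts by position in napkin: pos 0: n→r (+4), pos 1: a→m (+12), pos 2: p→t (+4), pos 3: k→w (+12) — repeating every 2. It's a Vigenère-style cipher with numeric key [4,12]: position i shifts by key[i mod 2].
On leaflet: l+4=p, e+12=q, a+4=e, f+12=r, l+4=p, e+12=q, t+4=x.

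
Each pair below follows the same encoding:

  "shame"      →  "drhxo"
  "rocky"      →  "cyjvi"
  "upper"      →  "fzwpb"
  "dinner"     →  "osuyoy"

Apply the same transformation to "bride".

A repeating key of period 3 is used — shifts +11, +10, +7 over and over.
For bride: b+11=m, r+10=b, i+7=p, d+11=o, e+10=o.

mbpoo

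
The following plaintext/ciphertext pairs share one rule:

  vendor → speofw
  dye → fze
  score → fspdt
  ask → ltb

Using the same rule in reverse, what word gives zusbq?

party

The output letters match the input read backwards, each shifted +1: vendor reversed is rodnev. Two steps: reverse the string, then apply a Caesar shift of +1.
Reversing it on zusbq: shift back: z−1=y, u−1=t, s−1=r, b−1=a, q−1=p → ytrap; then reverse → party.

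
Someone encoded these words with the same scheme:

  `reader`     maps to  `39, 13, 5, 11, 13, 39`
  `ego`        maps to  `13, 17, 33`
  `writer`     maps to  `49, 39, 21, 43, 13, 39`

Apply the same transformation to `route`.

39, 33, 45, 43, 13

r(#18)→39 and e(#5)→13: differences scale by 2, so n = 2·pos + 3. With a=1..z=26, the number is 2·pos + 3.
For route: r=18→39, o=15→33, u=21→45, t=20→43, e=5→13.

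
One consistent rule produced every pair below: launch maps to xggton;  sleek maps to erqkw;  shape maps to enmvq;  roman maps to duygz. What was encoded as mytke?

Shifts by position in launch: pos 0: l→x (+12), pos 1: a→g (+6), pos 2: u→g (+12), pos 3: n→t (+6) — repeating every 2. A repeating key of period 2 is used — shifts +12, +6 over and over.
Decoding mytke: m−12=a, y−6=s, t−12=h, k−6=e, e−12=s.

ashes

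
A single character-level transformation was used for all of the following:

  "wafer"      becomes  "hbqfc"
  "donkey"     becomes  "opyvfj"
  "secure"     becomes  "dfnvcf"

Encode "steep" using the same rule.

deffa

The shift depends on letter class: consonant w→h is +11, but vowel a→b is +1. The rule splits by letter class: vowels +1, consonants +11.
For steep: s(cons)+11=d, t(cons)+11=e, e(vowel)+1=f, e(vowel)+1=f, p(cons)+11=a.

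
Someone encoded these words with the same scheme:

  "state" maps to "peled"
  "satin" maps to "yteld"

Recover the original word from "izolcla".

The output letters match the input read backwards, each shifted +11: state reversed is etats. Two steps: reverse the string, then apply a Caesar shift of +11.
Undoing it on izolcla: shift back: i−11=x, z−11=o, o−11=d, l−11=a, c−11=r, l−11=a, a−11=p → xodarap; then reverse → paradox.

paradox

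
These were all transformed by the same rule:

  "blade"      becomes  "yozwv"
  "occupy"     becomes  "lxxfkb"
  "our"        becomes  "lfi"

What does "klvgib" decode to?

Each pair mirrors across the alphabet (b↔y, l↔o, a↔z): positions sum to 25. Each letter is replaced by its mirror in the alphabet: a↔z, b↔y, c↔x, and so on (the Atbash cipher).
Decoding klvgib: k↔p, l↔o, v↔e, g↔t, i↔r, b↔y.

poetry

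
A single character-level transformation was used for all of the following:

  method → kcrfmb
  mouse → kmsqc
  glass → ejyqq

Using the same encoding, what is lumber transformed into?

Compare letters: m→k is +24, e→c is +24, t→r is +24 — a constant shift. Every letter moves 24 places later in the alphabet, wrapping around z→a.
For lumber: l+24=j, u+24=s, m+24=k, b+24=z, e+24=c, r+24=p.

jskzcp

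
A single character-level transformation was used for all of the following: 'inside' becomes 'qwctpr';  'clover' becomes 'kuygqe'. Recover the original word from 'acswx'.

still

In inside: i→q is +8, n→w is +9, s→c is +10, i→t is +11 — the shift increases by 1 each position. Letter i (0-indexed) is shifted by i+8, so successive shifts are 8, 9, 10, ….
Undoing it on acswx: a−8=s, c−9=t, s−10=i, w−11=l, x−12=l.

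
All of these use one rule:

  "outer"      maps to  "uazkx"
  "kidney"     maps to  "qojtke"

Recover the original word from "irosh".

climb

Compare letters: o→u is +6, u→a is +6, t→z is +6 — a constant shift. Each letter is shifted forward by 6 in the alphabet (a Caesar shift of +6).
Reversing it on irosh: i−6=c, r−6=l, o−6=i, s−6=m, h−6=b.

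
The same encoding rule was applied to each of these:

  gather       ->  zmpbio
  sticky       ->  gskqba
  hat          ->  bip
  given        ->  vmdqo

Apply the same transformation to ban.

vij

Two steps: reverse the string, then apply a Caesar shift of +8.
On ban: reverse → nab; then shift: n+8=v, a+8=i, b+8=j.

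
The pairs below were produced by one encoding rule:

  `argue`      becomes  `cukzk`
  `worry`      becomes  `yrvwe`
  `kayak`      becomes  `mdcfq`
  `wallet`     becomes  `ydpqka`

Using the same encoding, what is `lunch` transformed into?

nxrhn

In argue: a→c is +2, r→u is +3, g→k is +4, u→z is +5 — the shift increases by 1 each position. The shift increases by 1 at each position, starting from +2: 2, 3, 4, ….
For lunch: l+2=n, u+3=x, n+4=r, c+5=h, h+6=n.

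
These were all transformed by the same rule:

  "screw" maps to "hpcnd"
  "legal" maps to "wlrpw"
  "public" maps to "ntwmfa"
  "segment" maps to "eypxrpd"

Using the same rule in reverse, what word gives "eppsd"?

The output letters match the input read backwards, each shifted +11: screw reversed is wercs. Two steps: reverse the string, then apply a Caesar shift of +11.
Decoding eppsd: shift back: e−11=t, p−11=e, p−11=e, s−11=h, d−11=s → teehs; then reverse → sheet.

sheet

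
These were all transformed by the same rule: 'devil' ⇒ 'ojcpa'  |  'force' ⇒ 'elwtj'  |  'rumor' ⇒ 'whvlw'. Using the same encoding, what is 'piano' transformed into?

This is an affine cipher: with a=0,…,z=25, each position x becomes (21x+3) mod 26.
Applying it to piano: p(15)→21·15+3≡6=g; i(8)→21·8+3≡15=p; a(0)→21·0+3≡3=d; n(13)→21·13+3≡16=q; o(14)→21·14+3≡11=l (all mod 26).

gpdql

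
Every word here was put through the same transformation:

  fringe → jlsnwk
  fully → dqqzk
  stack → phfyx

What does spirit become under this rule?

The output letters match the input read backwards, each shifted +5: fringe reversed is egnirf. Two steps: reverse the string, then apply a Caesar shift of +5.
On spirit: reverse → tirips; then shift: t+5=y, i+5=n, r+5=w, i+5=n, p+5=u, s+5=x.

ynwnux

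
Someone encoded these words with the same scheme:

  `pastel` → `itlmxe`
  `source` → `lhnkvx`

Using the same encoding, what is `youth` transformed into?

Compare letters: p→i is +19, a→t is +19, s→l is +19 — a constant shift. This is a Caesar cipher with shift 19.
Applying it to youth: y+19=r, o+19=h, u+19=n, t+19=m, h+19=a.

rhnma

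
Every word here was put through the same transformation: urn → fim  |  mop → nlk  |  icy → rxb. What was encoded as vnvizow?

Each pair mirrors across the alphabet (u↔f, r↔i, n↔m): positions sum to 25. This is the alphabet-reversal cipher (Atbash): a becomes z, b becomes y, etc.
Reversing it on vnvizow: v↔e, n↔m, v↔e, i↔r, z↔a, o↔l, w↔d.

emerald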